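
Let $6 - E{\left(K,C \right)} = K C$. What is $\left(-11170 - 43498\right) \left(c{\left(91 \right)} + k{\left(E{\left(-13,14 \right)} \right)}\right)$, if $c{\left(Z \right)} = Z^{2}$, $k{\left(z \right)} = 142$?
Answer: $-460468564$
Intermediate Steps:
$E{\left(K,C \right)} = 6 - C K$ ($E{\left(K,C \right)} = 6 - K C = 6 - C K$)
$\left(-11170 - 43498\right) \left(c{\left(91 \right)} + k{\left(E{\left(-13,14 \right)} \right)}\right) = \left(-11170 - 43498\right) \left(91^{2} + 142\right) = - 54668 \left(8281 + 142\right) = \left(-54668\right) 8423 = -460468564$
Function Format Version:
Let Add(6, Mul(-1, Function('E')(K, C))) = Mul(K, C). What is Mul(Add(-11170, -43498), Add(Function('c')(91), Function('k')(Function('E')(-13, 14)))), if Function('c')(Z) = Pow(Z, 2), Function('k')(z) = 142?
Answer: -460468564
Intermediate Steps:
Function('E')(K, C) = Add(6, Mul(-1, C, K)) (Function('E')(K, C) = Add(6, Mul(-1, Mul(K, C))) = Add(6, Mul(-1, Mul(C, K))) = Add(6, Mul(-1, C, K)))
Mul(Add(-11170, -43498), Add(Function('c')(91), Function('k')(Function('E')(-13, 14)))) = Mul(Add(-11170, -43498), Add(Pow(91, 2), 142)) = Mul(-54668, Add(8281, 142)) = Mul(-54668, 8423) = -460468564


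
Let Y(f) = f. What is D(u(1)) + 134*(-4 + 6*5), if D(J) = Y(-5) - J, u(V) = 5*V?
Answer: 3474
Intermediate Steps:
D(J) = -5 - J
D(u(1)) + 134*(-4 + 6*5) = (-5 - 5) + 134*(-4 + 6*5) = (-5 - 1*5) + 134*(-4 + 30) = (-5 - 5) + 134*26 = -10 + 3484 = 3474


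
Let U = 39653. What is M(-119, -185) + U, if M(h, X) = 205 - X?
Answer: 40043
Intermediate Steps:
M(-119, -185) + U = (205 - 1*(-185)) + 39653 = (205 + 185) + 39653 = 390 + 39653 = 40043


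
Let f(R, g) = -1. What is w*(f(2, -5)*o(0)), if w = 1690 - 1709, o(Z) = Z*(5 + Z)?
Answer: 0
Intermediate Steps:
w = -19
w*(f(2, -5)*o(0)) = -(-19)*0*(5 + 0) = -(-19)*0*5 = -(-19)*0 = -19*0 = 0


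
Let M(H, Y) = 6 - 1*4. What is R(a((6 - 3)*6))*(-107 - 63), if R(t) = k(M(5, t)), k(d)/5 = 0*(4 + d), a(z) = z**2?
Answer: 0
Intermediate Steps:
M(H, Y) = 2 (M(H, Y) = 6 - 4 = 2)
k(d) = 0 (k(d) = 5*(0*(4 + d)) = 5*0 = 0)
R(t) = 0
R(a((6 - 3)*6))*(-107 - 63) = 0*(-107 - 63) = 0*(-170) = 0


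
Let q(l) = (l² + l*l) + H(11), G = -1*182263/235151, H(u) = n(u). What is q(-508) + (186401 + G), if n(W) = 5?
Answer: 165201390371/235151 ≈ 7.0253e+5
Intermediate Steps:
H(u) = 5
G = -182263/235151 (G = -182263*1/235151 = -182263/235151 ≈ -0.77509)
q(l) = 5 + 2*l² (q(l) = (l² + l*l) + 5 = (l² + l²) + 5 = 2*l² + 5 = 5 + 2*l²)
q(-508) + (186401 + G) = (5 + 2*(-508)²) + (186401 - 182263/235151) = (5 + 2*258064) + 43832199288/235151 = (5 + 516128) + 43832199288/235151 = 516133 + 43832199288/235151 = 165201390371/235151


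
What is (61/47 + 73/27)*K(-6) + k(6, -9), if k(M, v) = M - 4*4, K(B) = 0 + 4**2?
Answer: 68558/1269 ≈ 54.025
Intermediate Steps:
K(B) = 16 (K(B) = 0 + 16 = 16)
k(M, v) = -16 + M (k(M, v) = M - 16 = -16 + M)
(61/47 + 73/27)*K(-6) + k(6, -9) = (61/47 + 73/27)*16 + (-16 + 6) = (61*(1/47) + 73*(1/27))*16 - 10 = (61/47 + 73/27)*16 - 10 = (5078/1269)*16 - 10 = 81248/1269 - 10 = 68558/1269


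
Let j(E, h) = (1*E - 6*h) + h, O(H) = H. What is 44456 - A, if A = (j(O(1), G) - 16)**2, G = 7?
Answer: 41956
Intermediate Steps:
j(E, h) = E - 5*h (j(E, h) = (E - 6*h) + h = E - 5*h)
A = 2500 (A = ((1 - 5*7) - 16)**2 = ((1 - 35) - 16)**2 = (-34 - 16)**2 = (-50)**2 = 2500)
44456 - A = 44456 - 1*2500 = 44456 - 2500 = 41956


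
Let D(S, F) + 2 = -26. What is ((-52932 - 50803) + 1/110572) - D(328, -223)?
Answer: -11467090403/110572 ≈ -1.0371e+5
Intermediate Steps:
D(S, F) = -28 (D(S, F) = -2 - 26 = -28)
((-52932 - 50803) + 1/110572) - D(328, -223) = ((-52932 - 50803) + 1/110572) - 1*(-28) = (-103735 + 1/110572) + 28 = -11470186419/110572 + 28 = -11467090403/110572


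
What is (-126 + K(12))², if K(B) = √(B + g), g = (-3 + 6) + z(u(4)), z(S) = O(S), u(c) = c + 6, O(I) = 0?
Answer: (126 - √15)² ≈ 14915.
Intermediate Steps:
u(c) = 6 + c
z(S) = 0
g = 3 (g = (-3 + 6) + 0 = 3 + 0 = 3)
K(B) = √(3 + B) (K(B) = √(B + 3) = √(3 + B))
(-126 + K(12))² = (-126 + √(3 + 12))² = (-126 + √15)²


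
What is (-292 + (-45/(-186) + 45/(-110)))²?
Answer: 9925937641/116281 ≈ 85362.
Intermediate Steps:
(-292 + (-45/(-186) + 45/(-110)))² = (-292 + (-45*(-1/186) + 45*(-1/110)))² = (-292 + (15/62 - 9/22))² = (-292 - 57/341)² = (-99629/341)² = 9925937641/116281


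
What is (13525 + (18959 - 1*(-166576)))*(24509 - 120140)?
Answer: -19036306860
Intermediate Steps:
(13525 + (18959 - 1*(-166576)))*(24509 - 120140) = (13525 + (18959 + 166576))*(-95631) = (13525 + 185535)*(-95631) = 199060*(-95631) = -19036306860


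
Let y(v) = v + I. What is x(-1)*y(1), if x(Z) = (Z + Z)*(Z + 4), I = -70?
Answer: 414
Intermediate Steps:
y(v) = -70 + v (y(v) = v - 70 = -70 + v)
x(Z) = 2*Z*(4 + Z) (x(Z) = (2*Z)*(4 + Z) = 2*Z*(4 + Z))
x(-1)*y(1) = (2*(-1)*(4 - 1))*(-70 + 1) = (2*(-1)*3)*(-69) = -6*(-69) = 414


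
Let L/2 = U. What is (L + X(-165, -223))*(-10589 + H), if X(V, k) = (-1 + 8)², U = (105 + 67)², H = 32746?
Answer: 1312071069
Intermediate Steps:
U = 29584 (U = 172² = 29584)
X(V, k) = 49 (X(V, k) = 7² = 49)
L = 59168 (L = 2*29584 = 59168)
(L + X(-165, -223))*(-10589 + H) = (59168 + 49)*(-10589 + 32746) = 59217*22157 = 1312071069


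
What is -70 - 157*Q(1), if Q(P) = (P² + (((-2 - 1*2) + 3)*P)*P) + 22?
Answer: -3524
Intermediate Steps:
Q(P) = 22 (Q(P) = (P² + (((-2 - 2) + 3)*P)*P) + 22 = (P² + ((-4 + 3)*P)*P) + 22 = (P² + (-P)*P) + 22 = (P² - P²) + 22 = 0 + 22 = 22)
-70 - 157*Q(1) = -70 - 157*22 = -70 - 3454 = -3524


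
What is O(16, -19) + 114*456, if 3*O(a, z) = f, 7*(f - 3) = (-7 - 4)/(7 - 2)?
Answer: 5458414/105 ≈ 51985.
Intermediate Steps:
f = 94/35 (f = 3 + ((-7 - 4)/(7 - 2))/7 = 3 + (-11/5)/7 = 3 + (-11*⅕)/7 = 3 + (⅐)*(-11/5) = 3 - 11/35 = 94/35 ≈ 2.6857)
O(a, z) = 94/105 (O(a, z) = (⅓)*(94/35) = 94/105)
O(16, -19) + 114*456 = 94/105 + 114*456 = 94/105 + 51984 = 5458414/105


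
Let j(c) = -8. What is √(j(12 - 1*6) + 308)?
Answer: 10*√3 ≈ 17.320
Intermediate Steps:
√(j(12 - 1*6) + 308) = √(-8 + 308) = √300 = 10*√3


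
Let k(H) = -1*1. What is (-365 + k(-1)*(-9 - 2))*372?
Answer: -131688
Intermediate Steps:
k(H) = -1
(-365 + k(-1)*(-9 - 2))*372 = (-365 - (-9 - 2))*372 = (-365 - 1*(-11))*372 = (-365 + 11)*372 = -354*372 = -131688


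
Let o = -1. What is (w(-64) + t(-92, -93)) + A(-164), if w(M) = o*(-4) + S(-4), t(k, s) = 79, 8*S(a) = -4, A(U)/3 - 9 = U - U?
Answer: 219/2 ≈ 109.50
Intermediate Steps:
A(U) = 27 (A(U) = 27 + 3*(U - U) = 27 + 3*0 = 27 + 0 = 27)
S(a) = -½ (S(a) = (⅛)*(-4) = -½)
w(M) = 7/2 (w(M) = -1*(-4) - ½ = 4 - ½ = 7/2)
(w(-64) + t(-92, -93)) + A(-164) = (7/2 + 79) + 27 = 165/2 + 27 = 219/2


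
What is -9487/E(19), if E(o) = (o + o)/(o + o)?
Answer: -9487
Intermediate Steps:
E(o) = 1 (E(o) = (2*o)/((2*o)) = (2*o)*(1/(2*o)) = 1)
-9487/E(19) = -9487/1 = -9487*1 = -9487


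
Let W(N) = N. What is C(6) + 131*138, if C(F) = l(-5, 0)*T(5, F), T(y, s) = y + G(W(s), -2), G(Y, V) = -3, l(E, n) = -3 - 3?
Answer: 18066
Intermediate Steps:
l(E, n) = -6
T(y, s) = -3 + y (T(y, s) = y - 3 = -3 + y)
C(F) = -12 (C(F) = -6*(-3 + 5) = -6*2 = -12)
C(6) + 131*138 = -12 + 131*138 = -12 + 18078 = 18066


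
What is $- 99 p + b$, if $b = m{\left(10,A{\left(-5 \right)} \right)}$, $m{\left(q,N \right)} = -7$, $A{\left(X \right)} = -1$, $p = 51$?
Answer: $-5056$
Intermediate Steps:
$b = -7$
$- 99 p + b = \left(-99\right) 51 - 7 = -5049 - 7 = -5056$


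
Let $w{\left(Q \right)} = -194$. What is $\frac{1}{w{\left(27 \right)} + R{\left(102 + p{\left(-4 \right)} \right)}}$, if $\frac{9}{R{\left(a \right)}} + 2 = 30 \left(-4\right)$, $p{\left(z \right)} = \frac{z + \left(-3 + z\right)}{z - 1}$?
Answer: $- \frac{122}{23677} \approx -0.0051527$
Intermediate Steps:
$p{\left(z \right)} = \frac{-3 + 2 z}{-1 + z}$
$R{\left(a \right)} = - \frac{9}{122}$ ($R{\left(a \right)} = \frac{9}{-2 + 30 \left(-4\right)} = \frac{9}{-2 - 120} = \frac{9}{-122} = 9 \left(- \frac{1}{122}\right) = - \frac{9}{122}$)
$\frac{1}{w{\left(27 \right)} + R{\left(102 + p{\left(-4 \right)} \right)}} = \frac{1}{-194 - \frac{9}{122}} = \frac{1}{- \frac{23677}{122}} = - \frac{122}{23677}$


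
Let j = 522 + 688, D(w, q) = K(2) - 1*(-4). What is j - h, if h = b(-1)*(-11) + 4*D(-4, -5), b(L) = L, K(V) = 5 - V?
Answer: 1171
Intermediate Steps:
D(w, q) = 7 (D(w, q) = (5 - 1*2) - 1*(-4) = (5 - 2) + 4 = 3 + 4 = 7)
j = 1210
h = 39 (h = -1*(-11) + 4*7 = 11 + 28 = 39)
j - h = 1210 - 1*39 = 1210 - 39 = 1171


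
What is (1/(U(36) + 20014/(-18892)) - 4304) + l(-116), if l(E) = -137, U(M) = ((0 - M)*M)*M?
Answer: -1957249000549/440722583 ≈ -4441.0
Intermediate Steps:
U(M) = -M³ (U(M) = ((-M)*M)*M = (-M²)*M = -M³)
(1/(U(36) + 20014/(-18892)) - 4304) + l(-116) = (1/(-1*36³ + 20014/(-18892)) - 4304) - 137 = (1/(-1*46656 + 20014*(-1/18892)) - 4304) - 137 = (1/(-46656 - 10007/9446) - 4304) - 137 = (1/(-440722583/9446) - 4304) - 137 = (-9446/440722583 - 4304) - 137 = -1896870006678/440722583 - 137 = -1957249000549/440722583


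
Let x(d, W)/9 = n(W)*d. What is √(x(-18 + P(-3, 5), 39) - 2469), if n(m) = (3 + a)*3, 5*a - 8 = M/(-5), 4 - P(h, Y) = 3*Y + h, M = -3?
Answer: I*√144561/5 ≈ 76.042*I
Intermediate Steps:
P(h, Y) = 4 - h - 3*Y (P(h, Y) = 4 - (3*Y + h) = 4 - (h + 3*Y) = 4 + (-h - 3*Y) = 4 - h - 3*Y)
a = 43/25 (a = 8/5 + (-3/(-5))/5 = 8/5 + (-3*(-⅕))/5 = 8/5 + (⅕)*(⅗) = 8/5 + 3/25 = 43/25 ≈ 1.7200)
n(m) = 354/25 (n(m) = (3 + 43/25)*3 = (118/25)*3 = 354/25)
x(d, W) = 3186*d/25 (x(d, W) = 9*(354*d/25) = 3186*d/25)
√(x(-18 + P(-3, 5), 39) - 2469) = √(3186*(-18 + (4 - 1*(-3) - 3*5))/25 - 2469) = √(3186*(-18 + (4 + 3 - 15))/25 - 2469) = √(3186*(-18 - 8)/25 - 2469) = √((3186/25)*(-26) - 2469) = √(-82836/25 - 2469) = √(-144561/25) = I*√144561/5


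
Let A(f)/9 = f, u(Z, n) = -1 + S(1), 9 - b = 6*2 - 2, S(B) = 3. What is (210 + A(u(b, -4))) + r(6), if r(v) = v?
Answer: 234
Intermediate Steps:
b = -1 (b = 9 - (6*2 - 2) = 9 - (12 - 2) = 9 - 1*10 = 9 - 10 = -1)
u(Z, n) = 2 (u(Z, n) = -1 + 3 = 2)
A(f) = 9*f
(210 + A(u(b, -4))) + r(6) = (210 + 9*2) + 6 = (210 + 18) + 6 = 228 + 6 = 234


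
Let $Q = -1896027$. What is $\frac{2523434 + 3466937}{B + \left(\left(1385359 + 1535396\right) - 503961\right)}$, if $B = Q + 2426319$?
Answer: $\frac{5990371}{2947086} \approx 2.0326$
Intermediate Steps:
$B = 530292$ ($B = -1896027 + 2426319 = 530292$)
$\frac{2523434 + 3466937}{B + \left(\left(1385359 + 1535396\right) - 503961\right)} = \frac{2523434 + 3466937}{530292 + \left(\left(1385359 + 1535396\right) - 503961\right)} = \frac{5990371}{530292 + \left(2920755 - 503961\right)} = \frac{5990371}{530292 + 2416794} = \frac{5990371}{2947086}$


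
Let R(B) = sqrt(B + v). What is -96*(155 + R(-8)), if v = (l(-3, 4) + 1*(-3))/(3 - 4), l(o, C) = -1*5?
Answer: -14880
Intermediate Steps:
l(o, C) = -5
v = 8 (v = (-5 + 1*(-3))/(3 - 4) = (-5 - 3)/(-1) = -8*(-1) = 8)
R(B) = sqrt(8 + B) (R(B) = sqrt(B + 8) = sqrt(8 + B))
-96*(155 + R(-8)) = -96*(155 + sqrt(8 - 8)) = -96*(155 + sqrt(0)) = -96*(155 + 0) = -96*155 = -14880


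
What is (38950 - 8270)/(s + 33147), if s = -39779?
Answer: -3835/829 ≈ -4.6261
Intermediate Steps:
(38950 - 8270)/(s + 33147) = (38950 - 8270)/(-39779 + 33147) = 30680/(-6632) = 30680*(-1/6632) = -3835/829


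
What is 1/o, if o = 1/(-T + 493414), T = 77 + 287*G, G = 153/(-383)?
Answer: 188991982/383 ≈ 4.9345e+5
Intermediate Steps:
G = -153/383 (G = 153*(-1/383) = -153/383 ≈ -0.39948)
T = -14420/383 (T = 77 + 287*(-153/383) = 77 - 43911/383 = -14420/383 ≈ -37.650)
o = 383/188991982 (o = 1/(-1*(-14420/383) + 493414) = 1/(14420/383 + 493414) = 1/(188991982/383) = 383/188991982 ≈ 2.0265e-6)
1/o = 1/(383/188991982) = 188991982/383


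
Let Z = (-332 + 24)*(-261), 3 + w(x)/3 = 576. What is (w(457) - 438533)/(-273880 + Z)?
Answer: 218407/96746 ≈ 2.2575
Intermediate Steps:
w(x) = 1719 (w(x) = -9 + 3*576 = -9 + 1728 = 1719)
Z = 80388 (Z = -308*(-261) = 80388)
(w(457) - 438533)/(-273880 + Z) = (1719 - 438533)/(-273880 + 80388) = -436814/(-193492) = -436814*(-1/193492) = 218407/96746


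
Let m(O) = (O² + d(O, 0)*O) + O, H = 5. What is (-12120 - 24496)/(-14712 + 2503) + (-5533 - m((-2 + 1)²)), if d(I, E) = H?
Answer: -67601244/12209 ≈ -5537.0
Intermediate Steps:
d(I, E) = 5
m(O) = O² + 6*O (m(O) = (O² + 5*O) + O = O² + 6*O)
(-12120 - 24496)/(-14712 + 2503) + (-5533 - m((-2 + 1)²)) = (-12120 - 24496)/(-14712 + 2503) + (-5533 - (-2 + 1)²*(6 + (-2 + 1)²)) = -36616/(-12209) + (-5533 - (-1)²*(6 + (-1)²)) = -36616*(-1/12209) + (-5533 - (6 + 1)) = 36616/12209 + (-5533 - 7) = 36616/12209 - 5540 = -67601244/12209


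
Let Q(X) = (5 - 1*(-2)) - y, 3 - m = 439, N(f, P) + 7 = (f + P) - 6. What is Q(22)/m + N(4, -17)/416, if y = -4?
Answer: -153/1744 ≈ -0.087729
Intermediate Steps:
N(f, P) = -13 + P + f (N(f, P) = -7 + ((f + P) - 6) = -7 + ((P + f) - 6) = -7 + (-6 + P + f) = -13 + P + f)
m = -436 (m = 3 - 1*439 = 3 - 439 = -436)
Q(X) = 11 (Q(X) = (5 - 1*(-2)) - 1*(-4) = (5 + 2) + 4 = 7 + 4 = 11)
Q(22)/m + N(4, -17)/416 = 11/(-436) + (-13 - 17 + 4)/416 = 11*(-1/436) - 26*1/416 = -11/436 - 1/16 = -153/1744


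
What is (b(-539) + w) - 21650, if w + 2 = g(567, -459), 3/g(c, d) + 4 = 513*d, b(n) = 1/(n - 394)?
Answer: -4756824318106/219694443 ≈ -21652.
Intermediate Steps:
b(n) = 1/(-394 + n)
g(c, d) = 3/(-4 + 513*d)
w = -470945/235471 (w = -2 + 3/(-4 + 513*(-459)) = -2 + 3/(-4 - 235467) = -2 + 3/(-235471) = -2 + 3*(-1/235471) = -2 - 3/235471 = -470945/235471 ≈ -2.0000)
(b(-539) + w) - 21650 = (1/(-394 - 539) - 470945/235471) - 21650 = (1/(-933) - 470945/235471) - 21650 = (-1/933 - 470945/235471) - 21650 = -439627156/219694443 - 21650 = -4756824318106/219694443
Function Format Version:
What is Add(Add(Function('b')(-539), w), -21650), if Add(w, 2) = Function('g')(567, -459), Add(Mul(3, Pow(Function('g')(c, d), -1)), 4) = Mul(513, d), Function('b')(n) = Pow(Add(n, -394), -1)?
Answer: Rational(-4756824318106, 219694443) ≈ -21652.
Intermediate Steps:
Function('b')(n) = Pow(Add(-394, n), -1)
Function('g')(c, d) = Mul(3, Pow(Add(-4, Mul(513, d)), -1))
w = Rational(-470945, 235471) (w = Add(-2, Mul(3, Pow(Add(-4, Mul(513, -459)), -1))) = Add(-2, Mul(3, Pow(Add(-4, -235467), -1))) = Add(-2, Mul(3, Pow(-235471, -1))) = Add(-2, Mul(3, Rational(-1, 235471))) = Add(-2, Rational(-3, 235471)) = Rational(-470945, 235471) ≈ -2.0000)
Add(Add(Function('b')(-539), w), -21650) = Add(Add(Pow(Add(-394, -539), -1), Rational(-470945, 235471)), -21650) = Add(Add(Pow(-933, -1), Rational(-470945, 235471)), -21650) = Add(Add(Rational(-1, 933), Rational(-470945, 235471)), -21650) = Add(Rational(-439627156, 219694443), -21650) = Rational(-4756824318106, 219694443)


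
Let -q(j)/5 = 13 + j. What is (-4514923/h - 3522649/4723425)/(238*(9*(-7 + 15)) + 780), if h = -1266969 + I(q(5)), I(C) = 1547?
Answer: 16868262628397/107086187809830600 ≈ 0.00015752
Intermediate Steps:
q(j) = -65 - 5*j (q(j) = -5*(13 + j) = -65 - 5*j)
h = -1265422 (h = -1266969 + 1547 = -1265422)
(-4514923/h - 3522649/4723425)/(238*(9*(-7 + 15)) + 780) = (-4514923/(-1265422) - 3522649/4723425)/(238*(9*(-7 + 15)) + 780) = (-4514923*(-1/1265422) - 3522649*1/4723425)/(238*(9*8) + 780) = (4514923/1265422 - 3522649/4723425)/(238*72 + 780) = 16868262628397/(5977125910350*(17136 + 780)) = (16868262628397/5977125910350)/17916 = (16868262628397/5977125910350)*(1/17916) = 16868262628397/107086187809830600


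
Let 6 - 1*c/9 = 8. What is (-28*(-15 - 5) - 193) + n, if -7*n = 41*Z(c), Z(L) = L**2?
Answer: -10715/7 ≈ -1530.7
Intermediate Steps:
c = -18 (c = 54 - 9*8 = 54 - 72 = -18)
n = -13284/7 (n = -41*(-18)**2/7 = -41*324/7 = -1/7*13284 = -13284/7 ≈ -1897.7)
(-28*(-15 - 5) - 193) + n = (-28*(-15 - 5) - 193) - 13284/7 = (-28*(-20) - 193) - 13284/7 = (560 - 193) - 13284/7 = 367 - 13284/7 = -10715/7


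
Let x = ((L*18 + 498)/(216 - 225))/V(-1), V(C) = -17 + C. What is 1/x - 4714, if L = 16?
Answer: -617507/131 ≈ -4713.8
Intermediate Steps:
x = 131/27 (x = ((16*18 + 498)/(216 - 225))/(-17 - 1) = ((288 + 498)/(-9))/(-18) = (786*(-1/9))*(-1/18) = -262/3*(-1/18) = 131/27 ≈ 4.8519)
1/x - 4714 = 1/(131/27) - 4714 = 27/131 - 4714 = -617507/131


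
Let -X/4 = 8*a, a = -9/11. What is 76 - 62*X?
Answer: -17020/11 ≈ -1547.3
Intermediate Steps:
a = -9/11 (a = -9*1/11 = -9/11 ≈ -0.81818)
X = 288/11 (X = -32*(-9)/11 = -4*(-72/11) = 288/11 ≈ 26.182)
76 - 62*X = 76 - 62*288/11 = 76 - 17856/11 = -17020/11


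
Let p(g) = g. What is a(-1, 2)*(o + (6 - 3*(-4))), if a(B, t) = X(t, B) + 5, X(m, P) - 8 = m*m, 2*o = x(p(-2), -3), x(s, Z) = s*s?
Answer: 340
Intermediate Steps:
x(s, Z) = s²
o = 2 (o = (½)*(-2)² = (½)*4 = 2)
X(m, P) = 8 + m² (X(m, P) = 8 + m*m = 8 + m²)
a(B, t) = 13 + t² (a(B, t) = (8 + t²) + 5 = 13 + t²)
a(-1, 2)*(o + (6 - 3*(-4))) = (13 + 2²)*(2 + (6 - 3*(-4))) = (13 + 4)*(2 + (6 + 12)) = 17*(2 + 18) = 17*20 = 340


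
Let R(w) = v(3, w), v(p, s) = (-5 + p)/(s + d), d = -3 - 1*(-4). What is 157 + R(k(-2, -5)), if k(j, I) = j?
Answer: 159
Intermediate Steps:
d = 1 (d = -3 + 4 = 1)
v(p, s) = (-5 + p)/(1 + s) (v(p, s) = (-5 + p)/(s + 1) = (-5 + p)/(1 + s))
R(w) = -2/(1 + w) (R(w) = (-5 + 3)/(1 + w) = -2/(1 + w))
157 + R(k(-2, -5)) = 157 - 2/(1 - 2) = 157 - 2/(-1) = 157 - 2*(-1) = 157 + 2 = 159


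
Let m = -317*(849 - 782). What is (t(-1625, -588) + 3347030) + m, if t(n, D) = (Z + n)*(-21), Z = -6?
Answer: 3360042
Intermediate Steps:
m = -21239 (m = -317*67 = -21239)
t(n, D) = 126 - 21*n (t(n, D) = (-6 + n)*(-21) = 126 - 21*n)
(t(-1625, -588) + 3347030) + m = ((126 - 21*(-1625)) + 3347030) - 21239 = ((126 + 34125) + 3347030) - 21239 = (34251 + 3347030) - 21239 = 3381281 - 21239 = 3360042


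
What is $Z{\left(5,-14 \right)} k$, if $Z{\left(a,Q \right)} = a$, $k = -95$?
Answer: $-475$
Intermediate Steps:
$Z{\left(5,-14 \right)} k = 5 \left(-95\right) = -475$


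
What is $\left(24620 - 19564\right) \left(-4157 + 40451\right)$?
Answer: $183502464$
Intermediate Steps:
$\left(24620 - 19564\right) \left(-4157 + 40451\right) = 5056 \cdot 36294 = 183502464$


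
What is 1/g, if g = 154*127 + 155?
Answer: 1/19713 ≈ 5.0728e-5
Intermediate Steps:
g = 19713 (g = 19558 + 155 = 19713)
1/g = 1/19713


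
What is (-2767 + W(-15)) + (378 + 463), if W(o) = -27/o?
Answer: -9621/5 ≈ -1924.2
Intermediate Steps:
(-2767 + W(-15)) + (378 + 463) = (-2767 - 27/(-15)) + (378 + 463) = (-2767 - 27*(-1/15)) + 841 = (-2767 + 9/5) + 841 = -13826/5 + 841 = -9621/5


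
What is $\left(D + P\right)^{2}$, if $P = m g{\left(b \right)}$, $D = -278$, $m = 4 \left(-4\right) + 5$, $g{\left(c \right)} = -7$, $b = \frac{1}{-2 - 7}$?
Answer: $40401$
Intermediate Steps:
$b = - \frac{1}{9}$ ($b = \frac{1}{-9} = - \frac{1}{9} \approx -0.11111$)
$m = -11$ ($m = -16 + 5 = -11$)
$P = 77$ ($P = \left(-11\right) \left(-7\right) = 77$)
$\left(D + P\right)^{2} = \left(-278 + 77\right)^{2} = \left(-201\right)^{2} = 40401$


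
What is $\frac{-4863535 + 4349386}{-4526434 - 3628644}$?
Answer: $\frac{514149}{8155078} \approx 0.063046$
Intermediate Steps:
$\frac{-4863535 + 4349386}{-4526434 - 3628644} = - \frac{514149}{-8155078} = \left(-514149\right) \left(- \frac{1}{8155078}\right) = \frac{514149}{8155078}$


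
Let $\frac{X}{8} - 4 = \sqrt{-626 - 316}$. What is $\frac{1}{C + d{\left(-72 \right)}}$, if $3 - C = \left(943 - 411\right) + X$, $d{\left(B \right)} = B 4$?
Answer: $\frac{i}{- 849 i + 8 \sqrt{942}} \approx -0.0010869 + 0.00031435 i$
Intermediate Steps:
$d{\left(B \right)} = 4 B$
$X = 32 + 8 i \sqrt{942}$ ($X = 32 + 8 \sqrt{-626 - 316} = 32 + 8 \sqrt{-942} = 32 + 8 i \sqrt{942} \approx 32.0 + 245.54 i$)
$C = -561 - 8 i \sqrt{942}$ ($C = 3 - \left(\left(943 - 411\right) + \left(32 + 8 i \sqrt{942}\right)\right) = 3 - \left(532 + \left(32 + 8 i \sqrt{942}\right)\right) = 3 - \left(564 + 8 i \sqrt{942}\right) = -561 - 8 i \sqrt{942} \approx -561.0 - 245.54 i$)
$\frac{1}{C + d{\left(-72 \right)}} = \frac{1}{\left(-561 - 8 i \sqrt{942}\right) + 4 \left(-72\right)} = \frac{1}{\left(-561 - 8 i \sqrt{942}\right) - 288} = \frac{1}{-849 - 8 i \sqrt{942}}$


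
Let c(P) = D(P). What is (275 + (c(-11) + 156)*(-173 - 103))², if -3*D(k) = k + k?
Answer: 2007488025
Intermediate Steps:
D(k) = -2*k/3 (D(k) = -(k + k)/3 = -2*k/3)
c(P) = -2*P/3
(275 + (c(-11) + 156)*(-173 - 103))² = (275 + (-⅔*(-11) + 156)*(-173 - 103))² = (275 + (22/3 + 156)*(-276))² = (275 + (490/3)*(-276))² = (275 - 45080)² = (-44805)² = 2007488025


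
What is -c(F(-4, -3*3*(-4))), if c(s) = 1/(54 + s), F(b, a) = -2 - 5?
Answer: -1/47 ≈ -0.021277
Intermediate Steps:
F(b, a) = -7
-c(F(-4, -3*3*(-4))) = -1/(54 - 7) = -1/47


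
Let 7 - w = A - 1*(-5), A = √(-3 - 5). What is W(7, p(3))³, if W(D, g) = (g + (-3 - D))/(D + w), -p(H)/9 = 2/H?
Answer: -4096/(9 - 2*I*√2)³ ≈ -2.9806 - 3.8619*I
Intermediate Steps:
A = 2*I*√2 (A = √(-8) = 2*I*√2 ≈ 2.8284*I)
p(H) = -18/H
w = 2 - 2*I*√2 (w = 7 - (2*I*√2 - 1*(-5)) = 7 - (2*I*√2 + 5) = 7 - (5 + 2*I*√2) = 7 + (-5 - 2*I*√2) = 2 - 2*I*√2 ≈ 2.0 - 2.8284*I)
W(D, g) = (-3 + g - D)/(2 + D - 2*I*√2) (W(D, g) = (g + (-3 - D))/(D + (2 - 2*I*√2)) = (-3 + g - D)/(2 + D - 2*I*√2))
W(7, p(3))³ = ((-3 - 18/3 - 1*7)/(2 + 7 - 2*I*√2))³ = ((-3 - 18*⅓ - 7)/(9 - 2*I*√2))³ = ((-3 - 6 - 7)/(9 - 2*I*√2))³ = (-16/(9 - 2*I*√2))³ = -4096/(9 - 2*I*√2)³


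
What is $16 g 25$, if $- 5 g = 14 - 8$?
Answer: $-480$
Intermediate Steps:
$g = - \frac{6}{5}$ ($g = - \frac{14 - 8}{5} = \left(- \frac{1}{5}\right) 6 = - \frac{6}{5} \approx -1.2$)
$16 g 25 = 16 \left(- \frac{6}{5}\right) 25 = \left(- \frac{96}{5}\right) 25 = -480$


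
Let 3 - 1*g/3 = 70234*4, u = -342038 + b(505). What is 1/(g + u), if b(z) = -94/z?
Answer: -505/598342779 ≈ -8.4400e-7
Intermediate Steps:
u = -172729284/505 (u = -342038 - 94/505 = -172729284/505 ≈ -3.4204e+5)
g = -842799 (g = 9 - 210702*4 = 9 - 3*280936 = 9 - 842808 = -842799)
1/(g + u) = 1/(-842799 - 172729284/505) = 1/(-598342779/505) = -505/598342779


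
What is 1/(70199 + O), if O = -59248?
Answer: 1/10951 ≈ 9.1316e-5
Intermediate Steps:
1/(70199 + O) = 1/(70199 - 59248) = 1/10951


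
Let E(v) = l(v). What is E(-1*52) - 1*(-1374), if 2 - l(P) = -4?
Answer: 1380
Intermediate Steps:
l(P) = 6 (l(P) = 2 - 1*(-4) = 2 + 4 = 6)
E(v) = 6
E(-1*52) - 1*(-1374) = 6 - 1*(-1374) = 6 + 1374 = 1380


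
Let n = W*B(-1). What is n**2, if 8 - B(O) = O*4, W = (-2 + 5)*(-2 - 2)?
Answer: 20736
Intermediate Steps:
W = -12 (W = 3*(-4) = -12)
B(O) = 8 - 4*O (B(O) = 8 - O*4 = 8 - 4*O)
n = -144 (n = -12*(8 - 4*(-1)) = -12*(8 + 4) = -12*12 = -144)
n**2 = (-144)**2 = 20736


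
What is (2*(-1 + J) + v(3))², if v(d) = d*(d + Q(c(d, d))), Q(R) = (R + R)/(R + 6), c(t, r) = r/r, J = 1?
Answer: 4761/49 ≈ 97.163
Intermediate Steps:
c(t, r) = 1
Q(R) = 2*R/(6 + R) (Q(R) = (2*R)/(6 + R) = 2*R/(6 + R))
v(d) = d*(2/7 + d) (v(d) = d*(d + 2*1/(6 + 1)) = d*(d + 2*1/7) = d*(d + 2*1*(⅐)) = d*(d + 2/7) = d*(2/7 + d))
(2*(-1 + J) + v(3))² = (2*(-1 + 1) + (⅐)*3*(2 + 7*3))² = (2*0 + (⅐)*3*(2 + 21))² = (0 + (⅐)*3*23)² = (0 + 69/7)² = (69/7)² = 4761/49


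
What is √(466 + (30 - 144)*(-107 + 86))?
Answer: 2*√715 ≈ 53.479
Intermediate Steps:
√(466 + (30 - 144)*(-107 + 86)) = √(466 - 114*(-21)) = √(466 + 2394) = √2860 = 2*√715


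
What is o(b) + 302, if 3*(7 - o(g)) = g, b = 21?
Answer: 302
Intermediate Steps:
o(g) = 7 - g/3
o(b) + 302 = (7 - ⅓*21) + 302 = (7 - 7) + 302 = 0 + 302 = 302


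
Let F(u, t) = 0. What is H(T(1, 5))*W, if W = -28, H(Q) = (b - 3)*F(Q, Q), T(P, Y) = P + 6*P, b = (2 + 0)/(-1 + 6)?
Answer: 0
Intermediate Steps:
b = ⅖ (b = 2/5 = 2*(⅕) = ⅖ ≈ 0.40000)
T(P, Y) = 7*P
H(Q) = 0 (H(Q) = (⅖ - 3)*0 = -13/5*0 = 0)
H(T(1, 5))*W = 0*(-28) = 0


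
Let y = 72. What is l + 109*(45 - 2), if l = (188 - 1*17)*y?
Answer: 16999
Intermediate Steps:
l = 12312 (l = (188 - 1*17)*72 = (188 - 17)*72 = 171*72 = 12312)
l + 109*(45 - 2) = 12312 + 109*(45 - 2) = 12312 + 109*43 = 12312 + 4687 = 16999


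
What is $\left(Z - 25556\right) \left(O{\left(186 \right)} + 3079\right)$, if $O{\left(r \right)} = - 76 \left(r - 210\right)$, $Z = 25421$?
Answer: $-661905$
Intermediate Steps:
$O{\left(r \right)} = 15960 - 76 r$ ($O{\left(r \right)} = - 76 \left(-210 + r\right) = 15960 - 76 r$)
$\left(Z - 25556\right) \left(O{\left(186 \right)} + 3079\right) = \left(25421 - 25556\right) \left(\left(15960 - 14136\right) + 3079\right) = - 135 \left(\left(15960 - 14136\right) + 3079\right) = - 135 \left(1824 + 3079\right) = \left(-135\right) 4903 = -661905$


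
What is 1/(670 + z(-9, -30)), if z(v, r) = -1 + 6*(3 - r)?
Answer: 1/867 ≈ 0.0011534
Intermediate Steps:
z(v, r) = 17 - 6*r (z(v, r) = -1 + (18 - 6*r) = 17 - 6*r)
1/(670 + z(-9, -30)) = 1/(670 + (17 - 6*(-30))) = 1/(670 + (17 + 180)) = 1/(670 + 197) = 1/867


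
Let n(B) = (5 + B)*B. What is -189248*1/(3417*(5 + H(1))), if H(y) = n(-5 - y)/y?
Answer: -189248/37587 ≈ -5.0349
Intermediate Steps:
n(B) = B*(5 + B)
H(y) = 5 + y (H(y) = ((-5 - y)*(5 + (-5 - y)))/y = ((-5 - y)*(-y))/y = (-y*(-5 - y))/y = 5 + y)
-189248*1/(3417*(5 + H(1))) = -189248*1/(3417*(5 + (5 + 1))) = -189248*1/(3417*(5 + 6)) = -189248/(3417*11) = -189248/37587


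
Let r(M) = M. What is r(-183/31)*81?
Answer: -14823/31 ≈ -478.16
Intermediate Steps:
r(-183/31)*81 = -183/31*81 = -14823/31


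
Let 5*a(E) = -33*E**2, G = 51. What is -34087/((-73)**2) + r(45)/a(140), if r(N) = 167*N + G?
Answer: -741635589/114893240 ≈ -6.4550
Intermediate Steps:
a(E) = -33*E**2/5 (a(E) = (-33*E**2)/5 = -33*E**2/5)
r(N) = 51 + 167*N (r(N) = 167*N + 51 = 51 + 167*N)
-34087/((-73)**2) + r(45)/a(140) = -34087/((-73)**2) + (51 + 167*45)/((-33/5*140**2)) = -34087/5329 + (51 + 7515)/((-33/5*19600)) = -34087*1/5329 + 7566/(-129360) = -34087/5329 + 7566*(-1/129360) = -34087/5329 - 1261/21560 = -741635589/114893240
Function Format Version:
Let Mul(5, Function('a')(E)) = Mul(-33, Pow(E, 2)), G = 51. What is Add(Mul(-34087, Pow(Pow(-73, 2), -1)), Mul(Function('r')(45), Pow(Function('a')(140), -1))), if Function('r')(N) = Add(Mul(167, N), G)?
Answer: Rational(-741635589, 114893240) ≈ -6.4550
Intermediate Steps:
Function('a')(E) = Mul(Rational(-33, 5), Pow(E, 2)) (Function('a')(E) = Mul(Rational(1, 5), Mul(-33, Pow(E, 2))) = Mul(Rational(-33, 5), Pow(E, 2)))
Function('r')(N) = Add(51, Mul(167, N)) (Function('r')(N) = Add(Mul(167, N), 51) = Add(51, Mul(167, N)))
Add(Mul(-34087, Pow(Pow(-73, 2), -1)), Mul(Function('r')(45), Pow(Function('a')(140), -1))) = Add(Mul(-34087, Pow(Pow(-73, 2), -1)), Mul(Add(51, Mul(167, 45)), Pow(Mul(Rational(-33, 5), Pow(140, 2)), -1))) = Add(Mul(-34087, Pow(5329, -1)), Mul(Add(51, 7515), Pow(Mul(Rational(-33, 5), 19600), -1))) = Add(Mul(-34087, Rational(1, 5329)), Mul(7566, Pow(-129360, -1))) = Add(Rational(-34087, 5329), Mul(7566, Rational(-1, 129360))) = Add(Rational(-34087, 5329), Rational(-1261, 21560)) = Rational(-741635589, 114893240)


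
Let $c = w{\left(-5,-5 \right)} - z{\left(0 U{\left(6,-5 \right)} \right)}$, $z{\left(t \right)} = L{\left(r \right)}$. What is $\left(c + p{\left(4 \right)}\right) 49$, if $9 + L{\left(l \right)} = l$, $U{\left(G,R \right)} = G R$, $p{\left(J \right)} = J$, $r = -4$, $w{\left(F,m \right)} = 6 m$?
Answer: $-637$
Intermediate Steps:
$L{\left(l \right)} = -9 + l$
$z{\left(t \right)} = -13$ ($z{\left(t \right)} = -9 - 4 = -13$)
$c = -17$ ($c = 6 \left(-5\right) - -13 = -30 + 13 = -17$)
$\left(c + p{\left(4 \right)}\right) 49 = \left(-17 + 4\right) 49 = \left(-13\right) 49 = -637$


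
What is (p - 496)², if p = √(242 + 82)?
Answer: 228484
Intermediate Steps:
p = 18 (p = √324 = 18)
(p - 496)² = (18 - 496)² = (-478)² = 228484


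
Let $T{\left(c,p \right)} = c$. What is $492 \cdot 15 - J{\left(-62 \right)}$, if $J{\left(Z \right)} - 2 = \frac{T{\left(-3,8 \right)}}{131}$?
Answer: $\frac{966521}{131} \approx 7378.0$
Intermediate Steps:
$J{\left(Z \right)} = \frac{259}{131}$ ($J{\left(Z \right)} = 2 - \frac{3}{131} = \frac{259}{131}$)
$492 \cdot 15 - J{\left(-62 \right)} = 492 \cdot 15 - \frac{259}{131} = 7380 - \frac{259}{131} = \frac{966521}{131}$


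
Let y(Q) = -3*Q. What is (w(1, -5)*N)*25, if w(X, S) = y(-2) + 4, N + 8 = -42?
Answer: -12500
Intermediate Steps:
N = -50 (N = -8 - 42 = -50)
w(X, S) = 10 (w(X, S) = -3*(-2) + 4 = 6 + 4 = 10)
(w(1, -5)*N)*25 = (10*(-50))*25 = -500*25 = -12500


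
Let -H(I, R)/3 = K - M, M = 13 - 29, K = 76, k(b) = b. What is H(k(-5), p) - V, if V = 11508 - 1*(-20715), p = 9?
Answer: -32499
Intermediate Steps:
M = -16
H(I, R) = -276 (H(I, R) = -3*(76 - 1*(-16)) = -3*(76 + 16) = -3*92 = -276)
V = 32223 (V = 11508 + 20715 = 32223)
H(k(-5), p) - V = -276 - 1*32223 = -276 - 32223 = -32499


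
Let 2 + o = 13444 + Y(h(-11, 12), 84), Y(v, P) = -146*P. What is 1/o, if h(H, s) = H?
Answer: 1/1178 ≈ 0.00084890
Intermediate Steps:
o = 1178 (o = -2 + (13444 - 146*84) = -2 + (13444 - 12264) = -2 + 1180 = 1178)
1/o = 1/1178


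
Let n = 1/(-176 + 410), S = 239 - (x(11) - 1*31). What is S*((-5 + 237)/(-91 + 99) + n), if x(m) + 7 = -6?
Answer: 1920721/234 ≈ 8208.2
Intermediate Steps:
x(m) = -13 (x(m) = -7 - 6 = -13)
S = 283 (S = 239 - (-13 - 1*31) = 239 - (-13 - 31) = 239 - 1*(-44) = 239 + 44 = 283)
n = 1/234 ≈ 0.0042735
S*((-5 + 237)/(-91 + 99) + n) = 283*((-5 + 237)/(-91 + 99) + 1/234) = 283*(232/8 + 1/234) = 283*(232*(⅛) + 1/234) = 283*(29 + 1/234) = 283*(6787/234) = 1920721/234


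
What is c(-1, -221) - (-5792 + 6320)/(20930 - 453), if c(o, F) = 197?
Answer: 4033441/20477 ≈ 196.97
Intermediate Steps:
c(-1, -221) - (-5792 + 6320)/(20930 - 453) = 197 - (-5792 + 6320)/(20930 - 453) = 197 - 528/20477 = 4033441/20477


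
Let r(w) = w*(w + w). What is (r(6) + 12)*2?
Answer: 168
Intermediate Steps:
r(w) = 2*w² (r(w) = w*(2*w) = 2*w²)
(r(6) + 12)*2 = (2*6² + 12)*2 = (2*36 + 12)*2 = (72 + 12)*2 = 84*2 = 168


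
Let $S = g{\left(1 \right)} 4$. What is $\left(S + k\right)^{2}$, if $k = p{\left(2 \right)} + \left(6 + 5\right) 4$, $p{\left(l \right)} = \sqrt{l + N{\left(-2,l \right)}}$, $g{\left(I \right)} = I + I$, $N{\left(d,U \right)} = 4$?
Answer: $\left(52 + \sqrt{6}\right)^{2} \approx 2964.7$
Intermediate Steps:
$g{\left(I \right)} = 2 I$
$p{\left(l \right)} = \sqrt{4 + l}$ ($p{\left(l \right)} = \sqrt{l + 4} = \sqrt{4 + l}$)
$k = 44 + \sqrt{6}$ ($k = \sqrt{4 + 2} + \left(6 + 5\right) 4 = \sqrt{6} + 11 \cdot 4 = \sqrt{6} + 44 = 44 + \sqrt{6} \approx 46.449$)
$S = 8$ ($S = 2 \cdot 1 \cdot 4 = 2 \cdot 4 = 8$)
$\left(S + k\right)^{2} = \left(8 + \left(44 + \sqrt{6}\right)\right)^{2} = \left(52 + \sqrt{6}\right)^{2}$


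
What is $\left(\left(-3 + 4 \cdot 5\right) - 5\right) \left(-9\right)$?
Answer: $-108$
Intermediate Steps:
$\left(\left(-3 + 4 \cdot 5\right) - 5\right) \left(-9\right) = \left(\left(-3 + 20\right) - 5\right) \left(-9\right) = \left(17 - 5\right) \left(-9\right) = 12 \left(-9\right) = -108$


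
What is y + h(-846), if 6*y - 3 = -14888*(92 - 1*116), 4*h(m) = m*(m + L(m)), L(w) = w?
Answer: 834821/2 ≈ 4.1741e+5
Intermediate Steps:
h(m) = m²/2 (h(m) = (m*(m + m))/4 = (m*(2*m))/4 = (2*m²)/4 = m²/2)
y = 119105/2 (y = ½ + (-14888*(92 - 1*116))/6 = ½ + (-14888*(92 - 116))/6 = ½ + (-14888*(-24))/6 = ½ + (⅙)*357312 = ½ + 59552 = 119105/2 ≈ 59553.)
y + h(-846) = 119105/2 + (½)*(-846)² = 119105/2 + (½)*715716 = 119105/2 + 357858 = 834821/2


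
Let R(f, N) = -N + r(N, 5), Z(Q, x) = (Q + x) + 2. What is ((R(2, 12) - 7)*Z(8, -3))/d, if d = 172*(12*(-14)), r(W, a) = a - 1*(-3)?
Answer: 11/4128 ≈ 0.0026647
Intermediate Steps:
r(W, a) = 3 + a (r(W, a) = a + 3 = 3 + a)
Z(Q, x) = 2 + Q + x
d = -28896 (d = 172*(-168) = -28896)
R(f, N) = 8 - N (R(f, N) = -N + (3 + 5) = -N + 8 = 8 - N)
((R(2, 12) - 7)*Z(8, -3))/d = (((8 - 1*12) - 7)*(2 + 8 - 3))/(-28896) = (((8 - 12) - 7)*7)*(-1/28896) = ((-4 - 7)*7)*(-1/28896) = -11*7*(-1/28896) = -77*(-1/28896) = 11/4128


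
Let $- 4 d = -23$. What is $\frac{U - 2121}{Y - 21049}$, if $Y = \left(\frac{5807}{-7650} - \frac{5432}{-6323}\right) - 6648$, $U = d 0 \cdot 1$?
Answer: $\frac{102594784950}{1339725365011} \approx 0.076579$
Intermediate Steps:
$d = \frac{23}{4}$ ($d = \left(- \frac{1}{4}\right) \left(-23\right) = \frac{23}{4} \approx 5.75$)
$U = 0$ ($U = \frac{23}{4} \cdot 0 \cdot 1 = 0 \cdot 1 = 0$)
$Y = - \frac{321565238461}{48370950}$ ($Y = \left(5807 \left(- \frac{1}{7650}\right) - - \frac{5432}{6323}\right) - 6648 = \left(- \frac{5807}{7650} + \frac{5432}{6323}\right) - 6648 = \frac{4837139}{48370950} - 6648 = - \frac{321565238461}{48370950} \approx -6647.9$)
$\frac{U - 2121}{Y - 21049} = \frac{0 - 2121}{- \frac{321565238461}{48370950} - 21049} = - \frac{2121}{- \frac{1339725365011}{48370950}} = \left(-2121\right) \left(- \frac{48370950}{1339725365011}\right) = \frac{102594784950}{1339725365011}$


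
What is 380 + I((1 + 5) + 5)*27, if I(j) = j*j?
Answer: 3647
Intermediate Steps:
I(j) = j²
380 + I((1 + 5) + 5)*27 = 380 + ((1 + 5) + 5)²*27 = 380 + (6 + 5)²*27 = 380 + 11²*27 = 380 + 121*27 = 380 + 3267 = 3647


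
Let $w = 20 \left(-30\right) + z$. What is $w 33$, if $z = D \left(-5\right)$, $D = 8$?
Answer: $-21120$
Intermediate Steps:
$z = -40$ ($z = 8 \left(-5\right) = -40$)
$w = -640$ ($w = 20 \left(-30\right) - 40 = -600 - 40 = -640$)
$w 33 = \left(-640\right) 33 = -21120$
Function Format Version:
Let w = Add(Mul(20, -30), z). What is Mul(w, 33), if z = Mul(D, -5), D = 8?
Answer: -21120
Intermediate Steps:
z = -40 (z = Mul(8, -5) = -40)
w = -640 (w = Add(Mul(20, -30), -40) = Add(-600, -40) = -640)
Mul(w, 33) = Mul(-640, 33) = -21120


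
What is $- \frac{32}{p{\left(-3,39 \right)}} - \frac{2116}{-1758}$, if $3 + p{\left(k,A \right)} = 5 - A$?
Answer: $\frac{67274}{32523} \approx 2.0685$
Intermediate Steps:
$p{\left(k,A \right)} = 2 - A$ ($p{\left(k,A \right)} = -3 - \left(-5 + A\right) = 2 - A$)
$- \frac{32}{p{\left(-3,39 \right)}} - \frac{2116}{-1758} = - \frac{32}{2 - 39} - \frac{2116}{-1758} = - \frac{32}{2 - 39} - - \frac{1058}{879} = - \frac{32}{-37} + \frac{1058}{879} = \left(-32\right) \left(- \frac{1}{37}\right) + \frac{1058}{879} = \frac{32}{37} + \frac{1058}{879} = \frac{67274}{32523}$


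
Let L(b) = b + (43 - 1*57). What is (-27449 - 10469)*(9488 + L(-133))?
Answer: -354192038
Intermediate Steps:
L(b) = -14 + b (L(b) = b + (43 - 57) = b - 14 = -14 + b)
(-27449 - 10469)*(9488 + L(-133)) = (-27449 - 10469)*(9488 + (-14 - 133)) = -37918*(9488 - 147) = -37918*9341 = -354192038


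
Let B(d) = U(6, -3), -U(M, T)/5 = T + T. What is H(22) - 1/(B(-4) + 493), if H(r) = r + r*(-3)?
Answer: -23013/523 ≈ -44.002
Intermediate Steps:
U(M, T) = -10*T (U(M, T) = -5*(T + T) = -10*T)
B(d) = 30 (B(d) = -10*(-3) = 30)
H(r) = -2*r (H(r) = r - 3*r = -2*r)
H(22) - 1/(B(-4) + 493) = -2*22 - 1/(30 + 493) = -44 - 1/523 = -23013/523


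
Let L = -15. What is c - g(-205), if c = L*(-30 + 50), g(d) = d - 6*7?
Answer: -53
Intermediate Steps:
g(d) = -42 + d (g(d) = d - 42 = -42 + d)
c = -300 (c = -15*(-30 + 50) = -15*20 = -300)
c - g(-205) = -300 - (-42 - 205) = -300 - 1*(-247) = -300 + 247 = -53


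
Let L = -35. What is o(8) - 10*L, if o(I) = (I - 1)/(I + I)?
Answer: 5607/16 ≈ 350.44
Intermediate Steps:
o(I) = (-1 + I)/(2*I) (o(I) = (-1 + I)/((2*I)) = (-1 + I)*(1/(2*I)) = (-1 + I)/(2*I))
o(8) - 10*L = (1/2)*(-1 + 8)/8 - 10*(-35) = (1/2)*(1/8)*7 + 350 = 7/16 + 350 = 5607/16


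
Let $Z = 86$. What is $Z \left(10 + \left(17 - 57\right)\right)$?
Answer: $-2580$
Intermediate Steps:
$Z \left(10 + \left(17 - 57\right)\right) = 86 \left(10 + \left(17 - 57\right)\right) = 86 \left(10 - 40\right) = 86 \left(-30\right) = -2580$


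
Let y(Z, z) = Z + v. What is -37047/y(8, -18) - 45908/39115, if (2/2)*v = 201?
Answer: -1458688177/8175035 ≈ -178.43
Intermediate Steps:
v = 201
y(Z, z) = 201 + Z (y(Z, z) = Z + 201 = 201 + Z)
-37047/y(8, -18) - 45908/39115 = -37047/(201 + 8) - 45908/39115 = -37047/209 - 45908*1/39115 = -37047*1/209 - 45908/39115 = -37047/209 - 45908/39115 = -1458688177/8175035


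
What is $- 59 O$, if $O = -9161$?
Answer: $540499$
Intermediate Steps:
$- 59 O = \left(-59\right) \left(-9161\right) = 540499$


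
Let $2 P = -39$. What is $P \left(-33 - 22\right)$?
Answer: $\frac{2145}{2} \approx 1072.5$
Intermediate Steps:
$P = - \frac{39}{2}$ ($P = \frac{1}{2} \left(-39\right) = - \frac{39}{2} \approx -19.5$)
$P \left(-33 - 22\right) = - \frac{39 \left(-33 - 22\right)}{2} = \left(- \frac{39}{2}\right) \left(-55\right) = \frac{2145}{2}$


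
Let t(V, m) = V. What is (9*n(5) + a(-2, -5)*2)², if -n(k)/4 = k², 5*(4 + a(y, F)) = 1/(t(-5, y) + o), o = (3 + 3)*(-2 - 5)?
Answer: 45531877924/55225 ≈ 8.2448e+5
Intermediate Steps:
o = -42 (o = 6*(-7) = -42)
a(y, F) = -941/235 (a(y, F) = -4 + 1/(5*(-5 - 42)) = -4 + (⅕)/(-47) = -4 + (⅕)*(-1/47) = -4 - 1/235 = -941/235)
n(k) = -4*k²
(9*n(5) + a(-2, -5)*2)² = (9*(-4*5²) - 941/235*2)² = (9*(-4*25) - 1882/235)² = (9*(-100) - 1882/235)² = (-900 - 1882/235)² = (-213382/235)² = 45531877924/55225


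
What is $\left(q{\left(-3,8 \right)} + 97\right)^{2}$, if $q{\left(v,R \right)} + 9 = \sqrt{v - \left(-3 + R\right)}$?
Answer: $7736 + 352 i \sqrt{2} \approx 7736.0 + 497.8 i$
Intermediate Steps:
$q{\left(v,R \right)} = -9 + \sqrt{3 + v - R}$ ($q{\left(v,R \right)} = -9 + \sqrt{v - \left(-3 + R\right)} = -9 + \sqrt{3 + v - R}$)
$\left(q{\left(-3,8 \right)} + 97\right)^{2} = \left(\left(-9 + \sqrt{3 - 3 - 8}\right) + 97\right)^{2} = \left(\left(-9 + \sqrt{-8}\right) + 97\right)^{2} = \left(\left(-9 + 2 i \sqrt{2}\right) + 97\right)^{2} = \left(88 + 2 i \sqrt{2}\right)^{2}$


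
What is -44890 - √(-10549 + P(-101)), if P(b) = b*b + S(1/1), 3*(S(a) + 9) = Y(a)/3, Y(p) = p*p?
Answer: -44890 - 2*I*√803/3 ≈ -44890.0 - 18.892*I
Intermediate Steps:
Y(p) = p²
S(a) = -9 + a²/9 (S(a) = -9 + (a²/3)/3 = -9 + a²/9)
P(b) = -80/9 + b² (P(b) = b*b + (-9 + (1/1)²/9) = b² + (-9 + (⅑)*1²) = b² + (-9 + (⅑)*1) = b² + (-9 + ⅑) = b² - 80/9 = -80/9 + b²)
-44890 - √(-10549 + P(-101)) = -44890 - √(-10549 + (-80/9 + (-101)²)) = -44890 - √(-10549 + (-80/9 + 10201)) = -44890 - √(-10549 + 91729/9) = -44890 - √(-3212/9) = -44890 - 2*I*√803/3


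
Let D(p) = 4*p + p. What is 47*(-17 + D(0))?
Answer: -799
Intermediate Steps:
D(p) = 5*p
47*(-17 + D(0)) = 47*(-17 + 5*0) = 47*(-17 + 0) = 47*(-17) = -799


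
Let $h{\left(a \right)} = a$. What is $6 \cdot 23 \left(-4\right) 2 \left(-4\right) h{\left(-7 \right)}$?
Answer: $-30912$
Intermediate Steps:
$6 \cdot 23 \left(-4\right) 2 \left(-4\right) h{\left(-7 \right)} = 6 \cdot 23 \left(-4\right) 2 \left(-4\right) \left(-7\right) = 138 \left(\left(-8\right) \left(-4\right)\right) \left(-7\right) = 138 \cdot 32 \left(-7\right) = 4416 \left(-7\right) = -30912$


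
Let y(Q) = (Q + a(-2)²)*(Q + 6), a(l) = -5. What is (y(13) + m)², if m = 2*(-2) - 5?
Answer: 508369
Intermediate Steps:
y(Q) = (6 + Q)*(25 + Q) (y(Q) = (Q + (-5)²)*(Q + 6) = (Q + 25)*(6 + Q) = (25 + Q)*(6 + Q) = (6 + Q)*(25 + Q))
m = -9 (m = -4 - 5 = -9)
(y(13) + m)² = ((150 + 13² + 31*13) - 9)² = ((150 + 169 + 403) - 9)² = (722 - 9)² = 713² = 508369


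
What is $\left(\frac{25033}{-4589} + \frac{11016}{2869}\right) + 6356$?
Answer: $\frac{83660818143}{13165841} \approx 6354.4$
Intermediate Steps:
$\left(\frac{25033}{-4589} + \frac{11016}{2869}\right) + 6356 = \left(25033 \left(- \frac{1}{4589}\right) + 11016 \cdot \frac{1}{2869}\right) + 6356 = \left(- \frac{25033}{4589} + \frac{11016}{2869}\right) + 6356 = - \frac{21267253}{13165841} + 6356 = \frac{83660818143}{13165841}$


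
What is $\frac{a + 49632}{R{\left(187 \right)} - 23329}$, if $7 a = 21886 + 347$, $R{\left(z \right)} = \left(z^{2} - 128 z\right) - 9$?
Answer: $- \frac{369657}{86135} \approx -4.2916$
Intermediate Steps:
$R{\left(z \right)} = -9 + z^{2} - 128 z$
$a = \frac{22233}{7}$ ($a = \frac{21886 + 347}{7} = \frac{1}{7} \cdot 22233 = \frac{22233}{7} \approx 3176.1$)
$\frac{a + 49632}{R{\left(187 \right)} - 23329} = \frac{\frac{22233}{7} + 49632}{\left(-9 + 187^{2} - 23936\right) - 23329} = \frac{369657}{7 \left(\left(-9 + 34969 - 23936\right) - 23329\right)} = \frac{369657}{7 \left(11024 - 23329\right)} = \frac{369657}{7 \left(-12305\right)} = \frac{369657}{7} \left(- \frac{1}{12305}\right) = - \frac{369657}{86135}$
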